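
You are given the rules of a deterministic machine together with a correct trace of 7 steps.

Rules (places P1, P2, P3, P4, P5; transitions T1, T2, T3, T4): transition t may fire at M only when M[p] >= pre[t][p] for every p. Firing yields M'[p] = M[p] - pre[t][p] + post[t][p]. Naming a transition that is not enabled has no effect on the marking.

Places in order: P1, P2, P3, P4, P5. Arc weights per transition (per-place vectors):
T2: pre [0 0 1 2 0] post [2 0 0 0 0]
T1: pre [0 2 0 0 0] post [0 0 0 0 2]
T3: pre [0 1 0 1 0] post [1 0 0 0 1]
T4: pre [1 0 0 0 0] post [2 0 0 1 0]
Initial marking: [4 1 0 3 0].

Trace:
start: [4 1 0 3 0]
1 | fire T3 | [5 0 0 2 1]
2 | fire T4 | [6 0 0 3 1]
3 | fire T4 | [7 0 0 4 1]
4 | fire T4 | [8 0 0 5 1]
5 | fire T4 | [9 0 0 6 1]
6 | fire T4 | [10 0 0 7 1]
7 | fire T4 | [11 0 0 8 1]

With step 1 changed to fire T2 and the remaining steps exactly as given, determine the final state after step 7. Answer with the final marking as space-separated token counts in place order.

(re-executing from step 1 with the substitution; state before step 1: [4 1 0 3 0])
1 | fire T2 | [4 1 0 3 0]
2 | fire T4 | [5 1 0 4 0]
3 | fire T4 | [6 1 0 5 0]
4 | fire T4 | [7 1 0 6 0]
5 | fire T4 | [8 1 0 7 0]
6 | fire T4 | [9 1 0 8 0]
7 | fire T4 | [10 1 0 9 0]

10 1 0 9 0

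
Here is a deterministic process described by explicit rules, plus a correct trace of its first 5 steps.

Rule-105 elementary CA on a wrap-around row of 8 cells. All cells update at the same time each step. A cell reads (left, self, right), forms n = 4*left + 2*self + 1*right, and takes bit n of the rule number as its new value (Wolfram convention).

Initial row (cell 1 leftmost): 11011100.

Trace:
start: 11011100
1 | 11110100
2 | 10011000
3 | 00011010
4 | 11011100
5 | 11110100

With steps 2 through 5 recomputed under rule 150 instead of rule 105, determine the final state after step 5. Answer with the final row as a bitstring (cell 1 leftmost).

11110100

(re-executing steps 2..5 under rule 150; state before step 2: 11110100)
2 | 01100111
3 | 00011010
4 | 00100011
5 | 11110100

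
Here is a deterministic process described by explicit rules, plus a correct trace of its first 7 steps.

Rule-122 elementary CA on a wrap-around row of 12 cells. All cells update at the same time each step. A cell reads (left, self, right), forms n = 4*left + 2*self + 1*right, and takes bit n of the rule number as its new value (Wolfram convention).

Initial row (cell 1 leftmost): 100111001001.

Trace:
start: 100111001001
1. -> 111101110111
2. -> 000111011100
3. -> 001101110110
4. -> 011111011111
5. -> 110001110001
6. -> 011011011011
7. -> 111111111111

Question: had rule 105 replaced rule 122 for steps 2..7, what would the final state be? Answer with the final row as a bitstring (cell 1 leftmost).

(re-executing steps 2..7 under rule 105; state before step 2: 111101110111)
2. -> 000111011100
3. -> 110101110101
4. -> 011011011011
5. -> 111111111111
6. -> 000000000000
7. -> 111111111111

111111111111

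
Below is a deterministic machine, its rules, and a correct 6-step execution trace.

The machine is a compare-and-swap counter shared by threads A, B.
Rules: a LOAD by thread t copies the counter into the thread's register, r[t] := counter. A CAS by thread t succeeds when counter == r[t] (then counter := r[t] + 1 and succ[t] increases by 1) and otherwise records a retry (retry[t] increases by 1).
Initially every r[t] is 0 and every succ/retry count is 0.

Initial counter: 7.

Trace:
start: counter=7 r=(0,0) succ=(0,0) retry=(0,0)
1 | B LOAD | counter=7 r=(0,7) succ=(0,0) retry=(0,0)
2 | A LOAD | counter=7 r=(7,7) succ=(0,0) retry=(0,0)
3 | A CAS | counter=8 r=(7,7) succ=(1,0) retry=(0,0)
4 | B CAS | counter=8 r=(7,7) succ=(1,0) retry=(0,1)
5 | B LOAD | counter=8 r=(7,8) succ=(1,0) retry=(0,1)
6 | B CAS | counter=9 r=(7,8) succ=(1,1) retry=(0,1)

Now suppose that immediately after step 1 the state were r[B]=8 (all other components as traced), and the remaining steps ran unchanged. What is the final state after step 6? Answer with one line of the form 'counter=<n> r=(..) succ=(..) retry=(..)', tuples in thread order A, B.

state after step 1 := counter=7 r=(0,8) succ=(0,0) retry=(0,0)
2 | A LOAD | counter=7 r=(7,8) succ=(0,0) retry=(0,0)
3 | A CAS | counter=8 r=(7,8) succ=(1,0) retry=(0,0)
4 | B CAS | counter=9 r=(7,8) succ=(1,1) retry=(0,0)
5 | B LOAD | counter=9 r=(7,9) succ=(1,1) retry=(0,0)
6 | B CAS | counter=10 r=(7,9) succ=(1,2) retry=(0,0)

counter=10 r=(7,9) succ=(1,2) retry=(0,0)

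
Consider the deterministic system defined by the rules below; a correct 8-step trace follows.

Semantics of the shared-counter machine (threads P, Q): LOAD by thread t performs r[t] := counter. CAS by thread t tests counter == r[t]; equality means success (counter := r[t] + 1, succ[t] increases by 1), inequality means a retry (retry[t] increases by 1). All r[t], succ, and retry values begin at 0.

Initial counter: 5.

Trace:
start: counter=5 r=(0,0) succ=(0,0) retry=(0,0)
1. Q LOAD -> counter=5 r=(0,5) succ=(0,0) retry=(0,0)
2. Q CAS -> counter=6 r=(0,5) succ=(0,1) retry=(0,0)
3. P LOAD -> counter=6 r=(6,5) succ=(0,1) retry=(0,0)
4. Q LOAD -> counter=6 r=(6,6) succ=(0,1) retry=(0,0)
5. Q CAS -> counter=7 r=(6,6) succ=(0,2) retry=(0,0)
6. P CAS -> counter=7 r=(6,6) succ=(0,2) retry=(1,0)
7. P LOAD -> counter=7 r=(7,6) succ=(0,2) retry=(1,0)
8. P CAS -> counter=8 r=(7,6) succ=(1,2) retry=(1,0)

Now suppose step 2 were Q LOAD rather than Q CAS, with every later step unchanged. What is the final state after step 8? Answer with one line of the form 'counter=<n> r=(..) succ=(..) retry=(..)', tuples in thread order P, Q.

counter=7 r=(6,5) succ=(1,1) retry=(1,0)

(re-executing from step 2 with the substitution; state before step 2: counter=5 r=(0,5) succ=(0,0) retry=(0,0))
2. Q LOAD -> counter=5 r=(0,5) succ=(0,0) retry=(0,0)
3. P LOAD -> counter=5 r=(5,5) succ=(0,0) retry=(0,0)
4. Q LOAD -> counter=5 r=(5,5) succ=(0,0) retry=(0,0)
5. Q CAS -> counter=6 r=(5,5) succ=(0,1) retry=(0,0)
6. P CAS -> counter=6 r=(5,5) succ=(0,1) retry=(1,0)
7. P LOAD -> counter=6 r=(6,5) succ=(0,1) retry=(1,0)
8. P CAS -> counter=7 r=(6,5) succ=(1,1) retry=(1,0)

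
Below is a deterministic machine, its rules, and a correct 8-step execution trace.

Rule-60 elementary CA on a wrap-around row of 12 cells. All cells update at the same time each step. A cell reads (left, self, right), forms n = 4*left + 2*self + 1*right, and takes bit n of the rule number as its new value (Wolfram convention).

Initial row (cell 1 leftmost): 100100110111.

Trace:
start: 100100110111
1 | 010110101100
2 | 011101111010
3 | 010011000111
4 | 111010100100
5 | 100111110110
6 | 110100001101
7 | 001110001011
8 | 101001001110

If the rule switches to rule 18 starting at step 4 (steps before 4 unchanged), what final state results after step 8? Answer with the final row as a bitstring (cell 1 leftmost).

000100100000

(re-executing steps 4..8 under rule 18; state before step 4: 010011000111)
4 | 001100101000
5 | 010011000100
6 | 101100101010
7 | 000011000000
8 | 000100100000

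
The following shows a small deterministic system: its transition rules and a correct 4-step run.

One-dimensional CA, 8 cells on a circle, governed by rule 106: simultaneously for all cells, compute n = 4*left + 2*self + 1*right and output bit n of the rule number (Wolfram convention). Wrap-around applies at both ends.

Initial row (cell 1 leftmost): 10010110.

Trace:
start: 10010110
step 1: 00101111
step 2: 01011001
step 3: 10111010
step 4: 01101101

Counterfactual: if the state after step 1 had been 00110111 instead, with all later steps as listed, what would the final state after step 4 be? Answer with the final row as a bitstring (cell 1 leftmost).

11001111

state after step 1 := 00110111
step 2: 01111101
step 3: 11000110
step 4: 11001111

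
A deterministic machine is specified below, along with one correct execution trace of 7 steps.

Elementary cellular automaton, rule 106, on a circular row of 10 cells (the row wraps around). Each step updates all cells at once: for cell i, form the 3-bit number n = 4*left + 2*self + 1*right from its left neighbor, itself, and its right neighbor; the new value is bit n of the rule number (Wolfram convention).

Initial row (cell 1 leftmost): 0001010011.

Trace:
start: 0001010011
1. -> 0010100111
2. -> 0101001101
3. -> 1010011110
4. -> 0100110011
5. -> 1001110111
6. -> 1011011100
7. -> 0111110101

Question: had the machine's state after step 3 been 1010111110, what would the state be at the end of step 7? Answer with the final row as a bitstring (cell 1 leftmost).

1011011101

state after step 3 := 1010111110
4. -> 0101100011
5. -> 1011100111
6. -> 1110101100
7. -> 1011011101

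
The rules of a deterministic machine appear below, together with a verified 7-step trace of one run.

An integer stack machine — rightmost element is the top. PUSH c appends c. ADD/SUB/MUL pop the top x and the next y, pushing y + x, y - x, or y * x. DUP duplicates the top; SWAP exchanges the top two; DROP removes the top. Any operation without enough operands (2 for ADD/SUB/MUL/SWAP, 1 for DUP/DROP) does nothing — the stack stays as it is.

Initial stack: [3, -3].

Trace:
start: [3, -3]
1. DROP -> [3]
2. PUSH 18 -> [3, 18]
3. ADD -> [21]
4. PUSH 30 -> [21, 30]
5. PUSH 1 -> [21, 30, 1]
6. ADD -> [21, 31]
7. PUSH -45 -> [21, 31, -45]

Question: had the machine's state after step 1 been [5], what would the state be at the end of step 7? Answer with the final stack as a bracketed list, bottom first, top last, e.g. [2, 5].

[23, 31, -45]

state after step 1 := [5]
2. PUSH 18 -> [5, 18]
3. ADD -> [23]
4. PUSH 30 -> [23, 30]
5. PUSH 1 -> [23, 30, 1]
6. ADD -> [23, 31]
7. PUSH -45 -> [23, 31, -45]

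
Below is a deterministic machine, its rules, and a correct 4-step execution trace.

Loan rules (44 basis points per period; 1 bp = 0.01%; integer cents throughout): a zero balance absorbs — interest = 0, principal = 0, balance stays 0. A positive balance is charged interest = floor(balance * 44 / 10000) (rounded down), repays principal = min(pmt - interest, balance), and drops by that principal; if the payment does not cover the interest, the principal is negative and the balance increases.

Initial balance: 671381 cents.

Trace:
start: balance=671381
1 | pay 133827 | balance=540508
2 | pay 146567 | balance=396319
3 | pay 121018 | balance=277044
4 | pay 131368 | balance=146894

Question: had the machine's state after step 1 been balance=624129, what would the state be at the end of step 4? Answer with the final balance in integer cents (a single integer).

231625

state after step 1 := balance=624129
2 | pay 146567 | balance=480308
3 | pay 121018 | balance=361403
4 | pay 131368 | balance=231625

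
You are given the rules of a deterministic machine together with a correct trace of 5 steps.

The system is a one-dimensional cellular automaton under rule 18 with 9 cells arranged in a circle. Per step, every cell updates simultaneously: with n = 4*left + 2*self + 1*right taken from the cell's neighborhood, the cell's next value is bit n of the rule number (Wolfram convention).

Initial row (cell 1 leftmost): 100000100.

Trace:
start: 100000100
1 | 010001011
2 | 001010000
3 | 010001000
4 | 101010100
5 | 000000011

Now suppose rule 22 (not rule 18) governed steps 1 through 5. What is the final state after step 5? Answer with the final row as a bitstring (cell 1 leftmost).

110001111

(re-executing steps 1..5 under rule 22; state before step 1: 100000100)
1 | 110001111
2 | 001010000
3 | 011011000
4 | 100000100
5 | 110001111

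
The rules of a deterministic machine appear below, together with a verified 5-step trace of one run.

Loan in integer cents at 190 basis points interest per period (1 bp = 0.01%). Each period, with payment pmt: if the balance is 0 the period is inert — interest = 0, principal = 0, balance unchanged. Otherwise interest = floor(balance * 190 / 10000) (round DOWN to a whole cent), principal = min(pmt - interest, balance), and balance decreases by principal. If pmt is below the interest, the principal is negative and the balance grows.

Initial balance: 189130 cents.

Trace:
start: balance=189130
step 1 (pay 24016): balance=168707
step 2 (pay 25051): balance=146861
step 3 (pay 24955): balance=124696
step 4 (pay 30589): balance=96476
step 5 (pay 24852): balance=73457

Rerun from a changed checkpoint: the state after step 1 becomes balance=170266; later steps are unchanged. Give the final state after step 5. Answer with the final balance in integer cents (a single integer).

75137

state after step 1 := balance=170266
step 2 (pay 25051): balance=148450
step 3 (pay 24955): balance=126315
step 4 (pay 30589): balance=98125
step 5 (pay 24852): balance=75137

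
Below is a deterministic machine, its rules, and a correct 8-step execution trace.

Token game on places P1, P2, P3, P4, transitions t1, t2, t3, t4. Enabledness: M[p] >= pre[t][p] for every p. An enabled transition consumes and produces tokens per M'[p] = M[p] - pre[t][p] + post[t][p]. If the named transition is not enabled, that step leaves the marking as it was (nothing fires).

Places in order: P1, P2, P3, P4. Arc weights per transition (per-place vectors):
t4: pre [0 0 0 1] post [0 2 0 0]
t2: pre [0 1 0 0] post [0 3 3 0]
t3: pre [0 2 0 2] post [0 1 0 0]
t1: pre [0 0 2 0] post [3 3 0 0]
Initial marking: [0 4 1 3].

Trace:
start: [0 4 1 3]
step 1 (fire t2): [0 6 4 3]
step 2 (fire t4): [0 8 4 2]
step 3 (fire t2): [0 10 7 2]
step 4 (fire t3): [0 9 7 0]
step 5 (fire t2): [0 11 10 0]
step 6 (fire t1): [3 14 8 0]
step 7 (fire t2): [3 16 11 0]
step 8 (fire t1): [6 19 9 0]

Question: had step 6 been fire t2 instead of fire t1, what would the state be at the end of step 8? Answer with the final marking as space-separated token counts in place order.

3 18 14 0

(re-executing from step 6 with the substitution; state before step 6: [0 11 10 0])
step 6 (fire t2): [0 13 13 0]
step 7 (fire t2): [0 15 16 0]
step 8 (fire t1): [3 18 14 0]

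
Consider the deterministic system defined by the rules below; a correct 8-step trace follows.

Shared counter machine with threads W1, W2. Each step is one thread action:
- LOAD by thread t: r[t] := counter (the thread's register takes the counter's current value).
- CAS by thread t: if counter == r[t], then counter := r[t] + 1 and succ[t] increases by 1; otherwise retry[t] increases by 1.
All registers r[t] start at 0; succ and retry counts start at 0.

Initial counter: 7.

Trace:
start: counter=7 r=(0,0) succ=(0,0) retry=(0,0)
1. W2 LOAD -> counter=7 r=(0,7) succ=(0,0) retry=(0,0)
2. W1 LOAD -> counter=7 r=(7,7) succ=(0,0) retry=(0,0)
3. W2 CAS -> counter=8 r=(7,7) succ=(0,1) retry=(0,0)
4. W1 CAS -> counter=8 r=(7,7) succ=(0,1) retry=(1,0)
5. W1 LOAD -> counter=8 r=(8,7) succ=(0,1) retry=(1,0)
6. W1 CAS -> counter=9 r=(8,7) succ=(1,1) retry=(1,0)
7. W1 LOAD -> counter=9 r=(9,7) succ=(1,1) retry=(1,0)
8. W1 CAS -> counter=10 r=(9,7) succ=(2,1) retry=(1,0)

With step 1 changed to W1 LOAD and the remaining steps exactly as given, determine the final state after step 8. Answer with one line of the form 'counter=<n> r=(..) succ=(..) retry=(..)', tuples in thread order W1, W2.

(re-executing from step 1 with the substitution; state before step 1: counter=7 r=(0,0) succ=(0,0) retry=(0,0))
1. W1 LOAD -> counter=7 r=(7,0) succ=(0,0) retry=(0,0)
2. W1 LOAD -> counter=7 r=(7,0) succ=(0,0) retry=(0,0)
3. W2 CAS -> counter=7 r=(7,0) succ=(0,0) retry=(0,1)
4. W1 CAS -> counter=8 r=(7,0) succ=(1,0) retry=(0,1)
5. W1 LOAD -> counter=8 r=(8,0) succ=(1,0) retry=(0,1)
6. W1 CAS -> counter=9 r=(8,0) succ=(2,0) retry=(0,1)
7. W1 LOAD -> counter=9 r=(9,0) succ=(2,0) retry=(0,1)
8. W1 CAS -> counter=10 r=(9,0) succ=(3,0) retry=(0,1)

counter=10 r=(9,0) succ=(3,0) retry=(0,1)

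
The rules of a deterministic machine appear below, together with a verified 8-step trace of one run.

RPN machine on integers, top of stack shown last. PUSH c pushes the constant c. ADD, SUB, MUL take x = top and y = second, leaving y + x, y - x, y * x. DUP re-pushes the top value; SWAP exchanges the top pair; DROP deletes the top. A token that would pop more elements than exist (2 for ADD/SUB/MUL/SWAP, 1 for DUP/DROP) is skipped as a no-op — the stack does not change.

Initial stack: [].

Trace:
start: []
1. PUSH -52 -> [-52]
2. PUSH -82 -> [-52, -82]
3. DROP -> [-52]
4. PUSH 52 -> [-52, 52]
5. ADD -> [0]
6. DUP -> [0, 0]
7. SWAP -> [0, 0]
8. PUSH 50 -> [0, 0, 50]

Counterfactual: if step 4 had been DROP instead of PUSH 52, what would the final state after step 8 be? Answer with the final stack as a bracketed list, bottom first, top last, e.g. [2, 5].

(re-executing from step 4 with the substitution; state before step 4: [-52])
4. DROP -> []
5. ADD -> []
6. DUP -> []
7. SWAP -> []
8. PUSH 50 -> [50]

[50]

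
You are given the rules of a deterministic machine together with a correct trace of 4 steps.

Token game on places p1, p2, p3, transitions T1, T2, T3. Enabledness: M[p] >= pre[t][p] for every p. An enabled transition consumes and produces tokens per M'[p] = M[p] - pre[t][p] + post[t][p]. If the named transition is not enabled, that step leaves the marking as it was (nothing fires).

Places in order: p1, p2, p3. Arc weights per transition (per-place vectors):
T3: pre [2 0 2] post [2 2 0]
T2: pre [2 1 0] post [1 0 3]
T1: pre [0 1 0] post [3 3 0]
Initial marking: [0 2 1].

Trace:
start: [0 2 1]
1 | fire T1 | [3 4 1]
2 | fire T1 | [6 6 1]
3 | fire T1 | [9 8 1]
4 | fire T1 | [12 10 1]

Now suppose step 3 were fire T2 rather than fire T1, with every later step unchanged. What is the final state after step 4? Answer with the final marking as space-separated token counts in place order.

8 7 4

(re-executing from step 3 with the substitution; state before step 3: [6 6 1])
3 | fire T2 | [5 5 4]
4 | fire T1 | [8 7 4]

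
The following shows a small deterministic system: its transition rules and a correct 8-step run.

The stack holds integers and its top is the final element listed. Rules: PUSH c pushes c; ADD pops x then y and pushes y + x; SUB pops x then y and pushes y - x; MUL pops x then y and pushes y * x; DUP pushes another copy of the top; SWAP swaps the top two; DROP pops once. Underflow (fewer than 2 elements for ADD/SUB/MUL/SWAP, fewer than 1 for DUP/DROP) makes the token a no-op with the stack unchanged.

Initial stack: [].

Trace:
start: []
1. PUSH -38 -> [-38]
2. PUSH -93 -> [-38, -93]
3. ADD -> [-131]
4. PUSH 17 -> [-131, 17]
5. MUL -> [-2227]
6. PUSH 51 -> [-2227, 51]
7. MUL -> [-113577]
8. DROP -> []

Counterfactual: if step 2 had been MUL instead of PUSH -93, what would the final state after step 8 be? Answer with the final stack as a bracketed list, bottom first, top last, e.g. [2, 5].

(re-executing from step 2 with the substitution; state before step 2: [-38])
2. MUL -> [-38]
3. ADD -> [-38]
4. PUSH 17 -> [-38, 17]
5. MUL -> [-646]
6. PUSH 51 -> [-646, 51]
7. MUL -> [-32946]
8. DROP -> []

[]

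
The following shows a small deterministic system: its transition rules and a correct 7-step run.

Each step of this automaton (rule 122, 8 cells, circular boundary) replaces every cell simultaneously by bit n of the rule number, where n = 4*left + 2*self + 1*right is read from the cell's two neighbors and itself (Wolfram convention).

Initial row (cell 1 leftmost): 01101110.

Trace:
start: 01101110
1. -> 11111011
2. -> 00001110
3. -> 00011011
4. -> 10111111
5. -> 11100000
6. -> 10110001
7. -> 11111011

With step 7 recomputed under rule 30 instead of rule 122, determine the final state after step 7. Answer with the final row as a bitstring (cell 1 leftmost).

00101011

(re-executing step 7 under rule 30; state before step 7: 10110001)
7. -> 00101011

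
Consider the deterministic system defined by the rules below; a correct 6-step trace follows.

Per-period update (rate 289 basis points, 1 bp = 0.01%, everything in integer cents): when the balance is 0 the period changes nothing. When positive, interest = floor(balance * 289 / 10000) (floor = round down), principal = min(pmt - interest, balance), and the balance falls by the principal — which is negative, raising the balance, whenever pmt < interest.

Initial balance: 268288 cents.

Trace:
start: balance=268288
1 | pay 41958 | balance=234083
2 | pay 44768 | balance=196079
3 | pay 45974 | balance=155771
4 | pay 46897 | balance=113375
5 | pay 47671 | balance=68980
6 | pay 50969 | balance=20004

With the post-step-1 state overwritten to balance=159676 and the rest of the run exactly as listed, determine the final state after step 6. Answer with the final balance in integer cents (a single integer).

0

state after step 1 := balance=159676
2 | pay 44768 | balance=119522
3 | pay 45974 | balance=77002
4 | pay 46897 | balance=32330
5 | pay 47671 | balance=0
6 | pay 50969 | balance=0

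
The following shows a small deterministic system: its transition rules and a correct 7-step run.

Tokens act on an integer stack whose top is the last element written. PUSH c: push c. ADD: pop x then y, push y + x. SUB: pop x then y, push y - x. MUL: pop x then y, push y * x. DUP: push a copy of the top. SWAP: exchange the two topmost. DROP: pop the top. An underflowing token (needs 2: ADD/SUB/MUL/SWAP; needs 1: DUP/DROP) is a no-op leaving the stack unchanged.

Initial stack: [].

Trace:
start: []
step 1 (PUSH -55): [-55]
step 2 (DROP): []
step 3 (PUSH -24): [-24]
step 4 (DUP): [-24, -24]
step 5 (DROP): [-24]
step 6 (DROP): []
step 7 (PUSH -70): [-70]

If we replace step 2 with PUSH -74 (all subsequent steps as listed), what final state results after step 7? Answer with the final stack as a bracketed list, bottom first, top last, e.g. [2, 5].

(re-executing from step 2 with the substitution; state before step 2: [-55])
step 2 (PUSH -74): [-55, -74]
step 3 (PUSH -24): [-55, -74, -24]
step 4 (DUP): [-55, -74, -24, -24]
step 5 (DROP): [-55, -74, -24]
step 6 (DROP): [-55, -74]
step 7 (PUSH -70): [-55, -74, -70]

[-55, -74, -70]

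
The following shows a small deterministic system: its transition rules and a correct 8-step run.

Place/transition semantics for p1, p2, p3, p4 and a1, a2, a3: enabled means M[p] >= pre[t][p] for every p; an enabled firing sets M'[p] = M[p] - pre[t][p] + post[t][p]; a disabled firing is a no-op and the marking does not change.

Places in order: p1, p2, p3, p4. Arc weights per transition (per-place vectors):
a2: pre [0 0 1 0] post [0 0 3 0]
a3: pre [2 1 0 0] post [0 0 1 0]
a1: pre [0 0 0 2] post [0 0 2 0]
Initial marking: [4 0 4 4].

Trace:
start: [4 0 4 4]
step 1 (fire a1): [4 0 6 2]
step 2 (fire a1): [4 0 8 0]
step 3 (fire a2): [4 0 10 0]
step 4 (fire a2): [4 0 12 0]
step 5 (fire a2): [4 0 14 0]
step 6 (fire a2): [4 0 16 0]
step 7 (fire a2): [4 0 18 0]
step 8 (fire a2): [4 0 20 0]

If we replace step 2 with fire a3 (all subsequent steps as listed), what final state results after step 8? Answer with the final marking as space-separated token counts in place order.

(re-executing from step 2 with the substitution; state before step 2: [4 0 6 2])
step 2 (fire a3): [4 0 6 2]
step 3 (fire a2): [4 0 8 2]
step 4 (fire a2): [4 0 10 2]
step 5 (fire a2): [4 0 12 2]
step 6 (fire a2): [4 0 14 2]
step 7 (fire a2): [4 0 16 2]
step 8 (fire a2): [4 0 18 2]

4 0 18 2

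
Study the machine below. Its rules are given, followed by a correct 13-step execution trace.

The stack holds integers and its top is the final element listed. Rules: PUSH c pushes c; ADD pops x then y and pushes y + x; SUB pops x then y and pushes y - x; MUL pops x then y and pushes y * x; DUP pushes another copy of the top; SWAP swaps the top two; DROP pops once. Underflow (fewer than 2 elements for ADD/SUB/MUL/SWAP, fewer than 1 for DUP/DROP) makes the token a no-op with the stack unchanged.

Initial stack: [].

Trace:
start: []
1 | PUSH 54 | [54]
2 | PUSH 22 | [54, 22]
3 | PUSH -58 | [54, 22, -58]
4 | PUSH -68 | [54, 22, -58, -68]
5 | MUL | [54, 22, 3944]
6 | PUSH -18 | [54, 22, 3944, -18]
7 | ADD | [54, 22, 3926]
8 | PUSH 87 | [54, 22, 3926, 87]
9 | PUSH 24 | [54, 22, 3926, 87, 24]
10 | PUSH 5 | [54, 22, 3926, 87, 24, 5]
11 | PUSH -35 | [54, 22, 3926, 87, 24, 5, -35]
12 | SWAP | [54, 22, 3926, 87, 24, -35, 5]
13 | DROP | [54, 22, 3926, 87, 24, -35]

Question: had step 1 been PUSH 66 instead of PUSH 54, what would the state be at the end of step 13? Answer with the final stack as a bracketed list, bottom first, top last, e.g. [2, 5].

(re-executing from step 1 with the substitution; state before step 1: [])
1 | PUSH 66 | [66]
2 | PUSH 22 | [66, 22]
3 | PUSH -58 | [66, 22, -58]
4 | PUSH -68 | [66, 22, -58, -68]
5 | MUL | [66, 22, 3944]
6 | PUSH -18 | [66, 22, 3944, -18]
7 | ADD | [66, 22, 3926]
8 | PUSH 87 | [66, 22, 3926, 87]
9 | PUSH 24 | [66, 22, 3926, 87, 24]
10 | PUSH 5 | [66, 22, 3926, 87, 24, 5]
11 | PUSH -35 | [66, 22, 3926, 87, 24, 5, -35]
12 | SWAP | [66, 22, 3926, 87, 24, -35, 5]
13 | DROP | [66, 22, 3926, 87, 24, -35]

[66, 22, 3926, 87, 24, -35]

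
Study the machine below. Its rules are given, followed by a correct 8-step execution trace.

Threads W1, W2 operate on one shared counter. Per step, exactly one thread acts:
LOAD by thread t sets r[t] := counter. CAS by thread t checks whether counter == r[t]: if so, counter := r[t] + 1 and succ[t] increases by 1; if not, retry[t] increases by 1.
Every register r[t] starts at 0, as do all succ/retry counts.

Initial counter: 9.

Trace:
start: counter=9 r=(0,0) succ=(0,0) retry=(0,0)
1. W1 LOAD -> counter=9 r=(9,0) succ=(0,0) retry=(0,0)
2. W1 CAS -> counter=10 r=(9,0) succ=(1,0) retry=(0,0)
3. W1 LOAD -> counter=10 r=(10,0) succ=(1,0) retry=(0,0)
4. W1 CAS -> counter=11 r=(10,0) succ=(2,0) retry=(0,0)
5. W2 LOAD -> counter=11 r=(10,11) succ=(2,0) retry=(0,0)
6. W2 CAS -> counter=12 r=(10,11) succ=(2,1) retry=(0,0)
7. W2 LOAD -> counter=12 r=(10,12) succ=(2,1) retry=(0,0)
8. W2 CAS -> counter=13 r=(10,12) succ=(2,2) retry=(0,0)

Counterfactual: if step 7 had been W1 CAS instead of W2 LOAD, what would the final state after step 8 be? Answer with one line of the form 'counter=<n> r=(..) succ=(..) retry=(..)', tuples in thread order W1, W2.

(re-executing from step 7 with the substitution; state before step 7: counter=12 r=(10,11) succ=(2,1) retry=(0,0))
7. W1 CAS -> counter=12 r=(10,11) succ=(2,1) retry=(1,0)
8. W2 CAS -> counter=12 r=(10,11) succ=(2,1) retry=(1,1)

counter=12 r=(10,11) succ=(2,1) retry=(1,1)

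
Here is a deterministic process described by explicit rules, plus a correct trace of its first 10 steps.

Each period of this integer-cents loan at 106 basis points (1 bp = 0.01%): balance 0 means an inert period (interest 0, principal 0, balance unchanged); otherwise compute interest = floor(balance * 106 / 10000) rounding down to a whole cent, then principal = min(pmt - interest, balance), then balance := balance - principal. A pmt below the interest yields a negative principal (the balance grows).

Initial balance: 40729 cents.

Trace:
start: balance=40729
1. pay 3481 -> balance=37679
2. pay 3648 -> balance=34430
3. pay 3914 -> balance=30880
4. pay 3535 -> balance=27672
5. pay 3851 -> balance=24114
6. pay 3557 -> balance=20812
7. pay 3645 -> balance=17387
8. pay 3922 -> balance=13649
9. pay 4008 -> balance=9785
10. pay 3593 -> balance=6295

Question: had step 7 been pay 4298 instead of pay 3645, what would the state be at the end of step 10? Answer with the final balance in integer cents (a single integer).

5621

(re-executing from step 7 with the substitution; state before step 7: balance=20812)
7. pay 4298 -> balance=16734
8. pay 3922 -> balance=12989
9. pay 4008 -> balance=9118
10. pay 3593 -> balance=5621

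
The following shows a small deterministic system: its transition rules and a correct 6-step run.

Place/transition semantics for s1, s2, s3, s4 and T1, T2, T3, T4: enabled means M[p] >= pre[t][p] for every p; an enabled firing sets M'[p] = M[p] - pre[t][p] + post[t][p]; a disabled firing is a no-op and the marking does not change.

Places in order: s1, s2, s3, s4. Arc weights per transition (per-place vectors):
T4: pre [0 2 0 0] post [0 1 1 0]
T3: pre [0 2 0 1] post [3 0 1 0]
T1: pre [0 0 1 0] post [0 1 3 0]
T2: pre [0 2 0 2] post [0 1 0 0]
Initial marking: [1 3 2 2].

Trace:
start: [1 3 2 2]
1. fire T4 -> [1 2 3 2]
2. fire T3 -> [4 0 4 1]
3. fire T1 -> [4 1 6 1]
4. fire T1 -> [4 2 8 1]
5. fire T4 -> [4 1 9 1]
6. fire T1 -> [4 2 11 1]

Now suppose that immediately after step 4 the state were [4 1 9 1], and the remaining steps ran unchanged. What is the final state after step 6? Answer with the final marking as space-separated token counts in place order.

4 2 11 1

state after step 4 := [4 1 9 1]
5. fire T4 -> [4 1 9 1]
6. fire T1 -> [4 2 11 1]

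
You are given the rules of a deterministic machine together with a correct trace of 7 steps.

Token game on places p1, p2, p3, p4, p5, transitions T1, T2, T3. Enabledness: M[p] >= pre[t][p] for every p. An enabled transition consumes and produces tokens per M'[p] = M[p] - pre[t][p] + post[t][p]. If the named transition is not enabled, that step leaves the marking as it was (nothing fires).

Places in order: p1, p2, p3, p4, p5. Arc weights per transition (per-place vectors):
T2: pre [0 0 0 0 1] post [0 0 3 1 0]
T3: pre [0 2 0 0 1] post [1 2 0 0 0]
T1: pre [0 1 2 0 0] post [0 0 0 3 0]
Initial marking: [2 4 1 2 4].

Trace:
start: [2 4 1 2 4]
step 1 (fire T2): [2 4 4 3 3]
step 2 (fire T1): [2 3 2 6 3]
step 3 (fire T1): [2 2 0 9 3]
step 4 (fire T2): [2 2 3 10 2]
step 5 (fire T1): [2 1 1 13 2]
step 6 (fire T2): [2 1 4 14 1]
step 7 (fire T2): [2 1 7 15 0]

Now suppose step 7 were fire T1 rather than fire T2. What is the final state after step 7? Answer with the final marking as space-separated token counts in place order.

(re-executing from step 7 with the substitution; state before step 7: [2 1 4 14 1])
step 7 (fire T1): [2 0 2 17 1]

2 0 2 17 1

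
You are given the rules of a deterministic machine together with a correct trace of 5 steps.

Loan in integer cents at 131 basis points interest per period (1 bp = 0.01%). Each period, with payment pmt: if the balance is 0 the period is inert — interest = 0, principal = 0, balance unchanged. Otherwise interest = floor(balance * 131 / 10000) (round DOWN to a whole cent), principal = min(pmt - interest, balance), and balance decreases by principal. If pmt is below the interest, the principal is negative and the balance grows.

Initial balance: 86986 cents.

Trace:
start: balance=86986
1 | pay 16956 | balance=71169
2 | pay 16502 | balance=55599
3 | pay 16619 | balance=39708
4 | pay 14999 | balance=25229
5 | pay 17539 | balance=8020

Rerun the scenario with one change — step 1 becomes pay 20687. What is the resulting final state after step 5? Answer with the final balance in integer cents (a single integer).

(re-executing from step 1 with the substitution; state before step 1: balance=86986)
1 | pay 20687 | balance=67438
2 | pay 16502 | balance=51819
3 | pay 16619 | balance=35878
4 | pay 14999 | balance=21349
5 | pay 17539 | balance=4089

4089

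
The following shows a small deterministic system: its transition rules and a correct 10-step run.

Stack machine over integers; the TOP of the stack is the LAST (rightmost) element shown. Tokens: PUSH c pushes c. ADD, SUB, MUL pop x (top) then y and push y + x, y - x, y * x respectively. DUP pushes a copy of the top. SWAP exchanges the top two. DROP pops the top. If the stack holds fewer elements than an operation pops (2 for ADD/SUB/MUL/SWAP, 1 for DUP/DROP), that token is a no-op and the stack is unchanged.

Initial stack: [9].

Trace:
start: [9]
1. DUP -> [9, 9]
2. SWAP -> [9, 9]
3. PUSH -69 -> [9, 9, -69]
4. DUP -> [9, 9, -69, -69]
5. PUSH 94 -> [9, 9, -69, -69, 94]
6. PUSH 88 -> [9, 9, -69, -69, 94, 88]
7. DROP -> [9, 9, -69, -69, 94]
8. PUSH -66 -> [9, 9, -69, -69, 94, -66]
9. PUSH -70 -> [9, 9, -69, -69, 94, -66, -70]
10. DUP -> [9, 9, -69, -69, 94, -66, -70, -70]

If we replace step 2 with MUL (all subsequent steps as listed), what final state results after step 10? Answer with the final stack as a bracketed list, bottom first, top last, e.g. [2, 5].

(re-executing from step 2 with the substitution; state before step 2: [9, 9])
2. MUL -> [81]
3. PUSH -69 -> [81, -69]
4. DUP -> [81, -69, -69]
5. PUSH 94 -> [81, -69, -69, 94]
6. PUSH 88 -> [81, -69, -69, 94, 88]
7. DROP -> [81, -69, -69, 94]
8. PUSH -66 -> [81, -69, -69, 94, -66]
9. PUSH -70 -> [81, -69, -69, 94, -66, -70]
10. DUP -> [81, -69, -69, 94, -66, -70, -70]

[81, -69, -69, 94, -66, -70, -70]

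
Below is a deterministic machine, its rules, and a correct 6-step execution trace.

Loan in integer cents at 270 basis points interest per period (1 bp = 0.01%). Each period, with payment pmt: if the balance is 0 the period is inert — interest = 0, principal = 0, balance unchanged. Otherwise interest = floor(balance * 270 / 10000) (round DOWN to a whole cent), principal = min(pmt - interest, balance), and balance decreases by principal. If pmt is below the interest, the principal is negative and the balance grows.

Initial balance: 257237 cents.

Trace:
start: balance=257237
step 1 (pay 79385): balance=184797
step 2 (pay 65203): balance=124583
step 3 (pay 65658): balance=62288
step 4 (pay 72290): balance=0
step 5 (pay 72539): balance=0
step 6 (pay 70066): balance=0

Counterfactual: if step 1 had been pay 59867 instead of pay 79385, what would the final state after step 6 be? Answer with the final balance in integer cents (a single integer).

0

(re-executing from step 1 with the substitution; state before step 1: balance=257237)
step 1 (pay 59867): balance=204315
step 2 (pay 65203): balance=144628
step 3 (pay 65658): balance=82874
step 4 (pay 72290): balance=12821
step 5 (pay 72539): balance=0
step 6 (pay 70066): balance=0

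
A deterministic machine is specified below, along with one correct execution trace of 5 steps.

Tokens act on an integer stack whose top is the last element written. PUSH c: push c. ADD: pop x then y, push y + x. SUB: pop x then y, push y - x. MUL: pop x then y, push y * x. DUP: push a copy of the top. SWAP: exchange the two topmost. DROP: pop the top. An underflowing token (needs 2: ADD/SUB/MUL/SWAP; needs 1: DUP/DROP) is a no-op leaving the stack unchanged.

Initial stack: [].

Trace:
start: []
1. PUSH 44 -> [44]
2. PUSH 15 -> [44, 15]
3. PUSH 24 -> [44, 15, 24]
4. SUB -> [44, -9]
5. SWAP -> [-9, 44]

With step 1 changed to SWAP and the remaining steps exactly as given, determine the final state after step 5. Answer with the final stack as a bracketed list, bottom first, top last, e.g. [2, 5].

[-9]

(re-executing from step 1 with the substitution; state before step 1: [])
1. SWAP -> []
2. PUSH 15 -> [15]
3. PUSH 24 -> [15, 24]
4. SUB -> [-9]
5. SWAP -> [-9]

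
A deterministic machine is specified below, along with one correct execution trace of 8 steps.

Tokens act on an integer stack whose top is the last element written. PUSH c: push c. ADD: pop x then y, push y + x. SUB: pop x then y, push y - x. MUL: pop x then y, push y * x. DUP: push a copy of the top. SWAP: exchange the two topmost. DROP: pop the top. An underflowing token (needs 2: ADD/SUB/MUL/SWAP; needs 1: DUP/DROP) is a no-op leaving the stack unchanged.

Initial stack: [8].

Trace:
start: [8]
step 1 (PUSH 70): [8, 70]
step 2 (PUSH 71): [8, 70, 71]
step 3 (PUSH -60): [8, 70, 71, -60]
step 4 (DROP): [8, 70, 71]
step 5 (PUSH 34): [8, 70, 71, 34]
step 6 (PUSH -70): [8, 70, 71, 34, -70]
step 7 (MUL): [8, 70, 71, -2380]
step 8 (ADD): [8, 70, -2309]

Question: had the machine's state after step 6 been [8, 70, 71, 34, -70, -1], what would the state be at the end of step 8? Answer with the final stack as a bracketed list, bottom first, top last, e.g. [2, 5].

state after step 6 := [8, 70, 71, 34, -70, -1]
step 7 (MUL): [8, 70, 71, 34, 70]
step 8 (ADD): [8, 70, 71, 104]

[8, 70, 71, 104]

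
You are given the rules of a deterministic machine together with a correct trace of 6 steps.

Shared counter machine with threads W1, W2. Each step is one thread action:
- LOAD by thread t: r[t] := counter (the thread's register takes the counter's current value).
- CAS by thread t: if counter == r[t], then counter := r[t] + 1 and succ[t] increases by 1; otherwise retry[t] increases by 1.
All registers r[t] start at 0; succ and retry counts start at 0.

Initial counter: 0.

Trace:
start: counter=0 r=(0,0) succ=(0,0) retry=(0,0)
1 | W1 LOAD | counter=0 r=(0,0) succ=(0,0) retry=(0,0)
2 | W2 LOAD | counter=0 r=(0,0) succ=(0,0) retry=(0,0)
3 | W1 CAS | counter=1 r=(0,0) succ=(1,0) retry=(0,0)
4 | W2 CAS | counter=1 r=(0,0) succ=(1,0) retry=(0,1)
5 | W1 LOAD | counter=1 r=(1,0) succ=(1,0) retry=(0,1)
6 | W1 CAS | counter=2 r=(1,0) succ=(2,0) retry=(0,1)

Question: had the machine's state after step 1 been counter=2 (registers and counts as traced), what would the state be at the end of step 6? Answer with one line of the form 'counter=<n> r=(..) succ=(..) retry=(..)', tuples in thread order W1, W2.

state after step 1 := counter=2 r=(0,0) succ=(0,0) retry=(0,0)
2 | W2 LOAD | counter=2 r=(0,2) succ=(0,0) retry=(0,0)
3 | W1 CAS | counter=2 r=(0,2) succ=(0,0) retry=(1,0)
4 | W2 CAS | counter=3 r=(0,2) succ=(0,1) retry=(1,0)
5 | W1 LOAD | counter=3 r=(3,2) succ=(0,1) retry=(1,0)
6 | W1 CAS | counter=4 r=(3,2) succ=(1,1) retry=(1,0)

counter=4 r=(3,2) succ=(1,1) retry=(1,0)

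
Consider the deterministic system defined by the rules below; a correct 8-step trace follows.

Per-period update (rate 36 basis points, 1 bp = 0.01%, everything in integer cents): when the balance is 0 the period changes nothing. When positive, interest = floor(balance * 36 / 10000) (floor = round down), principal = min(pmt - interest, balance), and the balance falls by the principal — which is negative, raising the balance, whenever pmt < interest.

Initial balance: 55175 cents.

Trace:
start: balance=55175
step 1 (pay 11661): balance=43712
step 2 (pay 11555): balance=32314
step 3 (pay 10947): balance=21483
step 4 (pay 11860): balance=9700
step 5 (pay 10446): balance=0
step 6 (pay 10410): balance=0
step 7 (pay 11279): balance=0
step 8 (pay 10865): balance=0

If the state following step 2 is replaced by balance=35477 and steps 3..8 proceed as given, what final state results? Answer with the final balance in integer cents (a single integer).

0

state after step 2 := balance=35477
step 3 (pay 10947): balance=24657
step 4 (pay 11860): balance=12885
step 5 (pay 10446): balance=2485
step 6 (pay 10410): balance=0
step 7 (pay 11279): balance=0
step 8 (pay 10865): balance=0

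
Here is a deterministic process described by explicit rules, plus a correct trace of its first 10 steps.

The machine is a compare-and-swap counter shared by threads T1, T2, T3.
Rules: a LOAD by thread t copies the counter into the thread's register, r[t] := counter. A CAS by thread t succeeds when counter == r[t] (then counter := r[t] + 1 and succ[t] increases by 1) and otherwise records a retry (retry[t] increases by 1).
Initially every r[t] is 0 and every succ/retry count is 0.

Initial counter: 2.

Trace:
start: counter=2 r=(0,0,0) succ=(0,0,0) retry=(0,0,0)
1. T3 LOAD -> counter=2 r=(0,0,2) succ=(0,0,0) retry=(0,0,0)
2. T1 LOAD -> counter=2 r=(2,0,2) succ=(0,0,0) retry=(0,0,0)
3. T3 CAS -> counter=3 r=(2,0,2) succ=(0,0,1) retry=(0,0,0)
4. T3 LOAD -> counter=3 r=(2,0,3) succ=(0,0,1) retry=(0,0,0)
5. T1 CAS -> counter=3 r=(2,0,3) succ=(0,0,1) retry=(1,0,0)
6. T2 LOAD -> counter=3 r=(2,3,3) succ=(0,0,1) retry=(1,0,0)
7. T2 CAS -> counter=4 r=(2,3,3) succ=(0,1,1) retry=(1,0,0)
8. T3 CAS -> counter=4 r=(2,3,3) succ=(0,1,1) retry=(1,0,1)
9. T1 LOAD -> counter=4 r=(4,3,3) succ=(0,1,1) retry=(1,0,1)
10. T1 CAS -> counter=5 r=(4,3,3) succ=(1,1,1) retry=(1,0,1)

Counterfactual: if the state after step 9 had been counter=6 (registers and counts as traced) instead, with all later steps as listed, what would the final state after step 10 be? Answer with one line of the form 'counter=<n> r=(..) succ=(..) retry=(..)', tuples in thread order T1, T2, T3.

state after step 9 := counter=6 r=(4,3,3) succ=(0,1,1) retry=(1,0,1)
10. T1 CAS -> counter=6 r=(4,3,3) succ=(0,1,1) retry=(2,0,1)

counter=6 r=(4,3,3) succ=(0,1,1) retry=(2,0,1)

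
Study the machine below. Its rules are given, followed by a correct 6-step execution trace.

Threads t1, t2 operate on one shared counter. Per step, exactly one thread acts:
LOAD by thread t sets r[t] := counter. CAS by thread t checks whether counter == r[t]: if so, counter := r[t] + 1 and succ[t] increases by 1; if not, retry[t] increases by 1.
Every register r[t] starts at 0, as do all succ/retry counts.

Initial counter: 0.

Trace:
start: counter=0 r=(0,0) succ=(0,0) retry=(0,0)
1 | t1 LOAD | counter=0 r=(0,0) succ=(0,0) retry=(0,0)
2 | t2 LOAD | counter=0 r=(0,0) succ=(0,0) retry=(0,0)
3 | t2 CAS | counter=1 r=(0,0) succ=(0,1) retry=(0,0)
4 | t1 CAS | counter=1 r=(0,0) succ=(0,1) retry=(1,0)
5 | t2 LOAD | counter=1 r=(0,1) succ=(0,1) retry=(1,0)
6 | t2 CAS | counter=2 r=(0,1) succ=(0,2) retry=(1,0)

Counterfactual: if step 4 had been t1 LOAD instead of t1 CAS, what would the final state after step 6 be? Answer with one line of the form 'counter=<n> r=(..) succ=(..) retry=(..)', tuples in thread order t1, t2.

(re-executing from step 4 with the substitution; state before step 4: counter=1 r=(0,0) succ=(0,1) retry=(0,0))
4 | t1 LOAD | counter=1 r=(1,0) succ=(0,1) retry=(0,0)
5 | t2 LOAD | counter=1 r=(1,1) succ=(0,1) retry=(0,0)
6 | t2 CAS | counter=2 r=(1,1) succ=(0,2) retry=(0,0)

counter=2 r=(1,1) succ=(0,2) retry=(0,0)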